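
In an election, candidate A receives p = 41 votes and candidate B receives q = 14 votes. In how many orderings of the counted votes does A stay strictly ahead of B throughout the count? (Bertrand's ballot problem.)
Strict-lead orderings = 2137196768490

Total orderings of the 55 votes with 41 for A: C(55, 41) = 4353548972850. By the Bertrand ballot formula (Cycle Lemma / reflection principle), the number of orderings in which A is strictly ahead of B throughout is (p − q)/(p + q) · C(p + q, p) = (41 − 14)/(41 + 14) · 4353548972850 = 2137196768490.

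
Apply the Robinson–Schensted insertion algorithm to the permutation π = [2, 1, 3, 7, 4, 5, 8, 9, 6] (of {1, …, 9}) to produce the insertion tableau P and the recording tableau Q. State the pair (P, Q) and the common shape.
P = [1, 3, 4, 5, 6, 9] / [2, 7, 8];  Q = [1, 3, 4, 6, 7, 8] / [2, 5, 9];  common shape = (6, 3)

Row-insert the values π_1, π_2, … into P one at a time, bumping the leftmost entry strictly greater than the inserted value down to the next row. The recording tableau Q records, in position (i, j), the step at which that cell was added to P.
  Insert 2 (step 1): P = [2];  Q = [1]
  Insert 1 (step 2): P = [1] / [2];  Q = [1] / [2]
  Insert 3 (step 3): P = [1, 3] / [2];  Q = [1, 3] / [2]
  Insert 7 (step 4): P = [1, 3, 7] / [2];  Q = [1, 3, 4] / [2]
  Insert 4 (step 5): P = [1, 3, 4] / [2, 7];  Q = [1, 3, 4] / [2, 5]
  Insert 5 (step 6): P = [1, 3, 4, 5] / [2, 7];  Q = [1, 3, 4, 6] / [2, 5]
  Insert 8 (step 7): P = [1, 3, 4, 5, 8] / [2, 7];  Q = [1, 3, 4, 6, 7] / [2, 5]
  Insert 9 (step 8): P = [1, 3, 4, 5, 8, 9] / [2, 7];  Q = [1, 3, 4, 6, 7, 8] / [2, 5]
  Insert 6 (step 9): P = [1, 3, 4, 5, 6, 9] / [2, 7, 8];  Q = [1, 3, 4, 6, 7, 8] / [2, 5, 9]
Final shape: (6, 3).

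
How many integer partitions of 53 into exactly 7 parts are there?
p(53, 7 parts) = 12241

Partitions of n into exactly k parts are in bijection with partitions of n − k into at most k parts (subtract 1 from each part). So p(53, exactly 7) = p(46, parts ≤ 7). Computing via the recurrence p(m, j) = p(m, j−1) + p(m−j, j) gives 12241.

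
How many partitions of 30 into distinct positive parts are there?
q(30) = 296

A partition into distinct parts is a strictly decreasing sequence summing to n. The recurrence d(n, m) = d(n, m−1) + d(n−m, m−1) (use part m at most once) with q(n) = d(n, n) gives q(30) = 296. (Euler's theorem: # distinct-part partitions = # odd-part partitions.)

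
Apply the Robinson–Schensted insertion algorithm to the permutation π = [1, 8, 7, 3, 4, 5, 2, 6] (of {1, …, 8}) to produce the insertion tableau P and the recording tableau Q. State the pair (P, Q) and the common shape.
P = [1, 2, 4, 5, 6] / [3] / [7] / [8];  Q = [1, 2, 5, 6, 8] / [3] / [4] / [7];  common shape = (5, 1, 1, 1)

Row-insert the values π_1, π_2, … into P one at a time, bumping the leftmost entry strictly greater than the inserted value down to the next row. The recording tableau Q records, in position (i, j), the step at which that cell was added to P.
  Insert 1 (step 1): P = [1];  Q = [1]
  Insert 8 (step 2): P = [1, 8];  Q = [1, 2]
  Insert 7 (step 3): P = [1, 7] / [8];  Q = [1, 2] / [3]
  Insert 3 (step 4): P = [1, 3] / [7] / [8];  Q = [1, 2] / [3] / [4]
  Insert 4 (step 5): P = [1, 3, 4] / [7] / [8];  Q = [1, 2, 5] / [3] / [4]
  Insert 5 (step 6): P = [1, 3, 4, 5] / [7] / [8];  Q = [1, 2, 5, 6] / [3] / [4]
  Insert 2 (step 7): P = [1, 2, 4, 5] / [3] / [7] / [8];  Q = [1, 2, 5, 6] / [3] / [4] / [7]
  Insert 6 (step 8): P = [1, 2, 4, 5, 6] / [3] / [7] / [8];  Q = [1, 2, 5, 6, 8] / [3] / [4] / [7]
Final shape: (5, 1, 1, 1).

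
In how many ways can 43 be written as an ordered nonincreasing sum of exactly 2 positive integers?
p(43, 2 parts) = 21

Partitions of n into exactly k parts are in bijection with partitions of n − k into at most k parts (subtract 1 from each part). So p(43, exactly 2) = p(41, parts ≤ 2). Computing via the recurrence p(m, j) = p(m, j−1) + p(m−j, j) gives 21.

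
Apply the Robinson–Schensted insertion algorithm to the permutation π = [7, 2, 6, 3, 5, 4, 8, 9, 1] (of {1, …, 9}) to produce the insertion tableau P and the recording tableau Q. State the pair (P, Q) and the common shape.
P = [1, 3, 4, 8, 9] / [2] / [5] / [6] / [7];  Q = [1, 3, 5, 7, 8] / [2] / [4] / [6] / [9];  common shape = (5, 1, 1, 1, 1)

Row-insert the values π_1, π_2, … into P one at a time, bumping the leftmost entry strictly greater than the inserted value down to the next row. The recording tableau Q records, in position (i, j), the step at which that cell was added to P.
  Insert 7 (step 1): P = [7];  Q = [1]
  Insert 2 (step 2): P = [2] / [7];  Q = [1] / [2]
  Insert 6 (step 3): P = [2, 6] / [7];  Q = [1, 3] / [2]
  Insert 3 (step 4): P = [2, 3] / [6] / [7];  Q = [1, 3] / [2] / [4]
  Insert 5 (step 5): P = [2, 3, 5] / [6] / [7];  Q = [1, 3, 5] / [2] / [4]
  Insert 4 (step 6): P = [2, 3, 4] / [5] / [6] / [7];  Q = [1, 3, 5] / [2] / [4] / [6]
  Insert 8 (step 7): P = [2, 3, 4, 8] / [5] / [6] / [7];  Q = [1, 3, 5, 7] / [2] / [4] / [6]
  Insert 9 (step 8): P = [2, 3, 4, 8, 9] / [5] / [6] / [7];  Q = [1, 3, 5, 7, 8] / [2] / [4] / [6]
  Insert 1 (step 9): P = [1, 3, 4, 8, 9] / [2] / [5] / [6] / [7];  Q = [1, 3, 5, 7, 8] / [2] / [4] / [6] / [9]
Final shape: (5, 1, 1, 1, 1).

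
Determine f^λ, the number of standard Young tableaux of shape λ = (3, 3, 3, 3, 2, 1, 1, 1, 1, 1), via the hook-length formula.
# SYT of shape (3, 3, 3, 3, 2, 1, 1, 1, 1, 1) = 1410864

Hook-length formula: f^λ = n! / Π hook(c), product over all cells c of the Young diagram. For λ = (3, 3, 3, 3, 2, 1, 1, 1, 1, 1), n = 19 boxes. Hook lengths by row (left-to-right, top-to-bottom): [12, 6, 4]; [11, 5, 3]; [10, 4, 2]; [9, 3, 1]; [7, 1]; [5]; [4]; [3]; [2]; [1]. Product of hooks = 86220288000. So f^λ = 19! / 86220288000 = 121645100408832000 / 86220288000 = 1410864.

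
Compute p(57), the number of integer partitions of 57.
p(57) = 614154

Compute p(n) via the recurrence p(n, m) = p(n, m−1) + p(n−m, m), where p(n, m) counts partitions of n with all parts ≤ m and p(n) = p(n, n). The base cases are p(0, m) = 1 and p(n, 0) = 0 for n > 0. Filling the table yields p(57) = 614154. (Euler's pentagonal recurrence is an alternative.)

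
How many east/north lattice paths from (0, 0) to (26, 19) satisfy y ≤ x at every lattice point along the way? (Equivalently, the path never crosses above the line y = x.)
Number of paths = 722477682080

By the reflection principle (André's argument), the number of monotone paths to (26, 19) with n ≤ m that never go above y = x is C(45, 26) − C(45, 27) = 2438362177020 − 1715884494940 = 722477682080.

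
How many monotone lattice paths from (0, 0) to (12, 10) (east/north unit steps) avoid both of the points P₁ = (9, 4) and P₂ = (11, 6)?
Number of paths = 546156

Inclusion–exclusion. Total paths: C(22, 12) = 646646. Through P₁: C(13, 9)·C(9, 3) = 60060. Through P₂: C(17, 11)·C(5, 1) = 61880. Since P₁ is strictly southwest of P₂, a monotone path through both must visit P₁ then P₂; paths through both = C(13, 9)·C(4, 2)·C(5, 1) = 21450. Avoid both = 646646 − 60060 − 61880 + 21450 = 546156.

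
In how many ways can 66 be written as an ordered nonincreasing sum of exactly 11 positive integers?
p(66, 11 parts) = 148847

Partitions of n into exactly k parts are in bijection with partitions of n − k into at most k parts (subtract 1 from each part). So p(66, exactly 11) = p(55, parts ≤ 11). Computing via the recurrence p(m, j) = p(m, j−1) + p(m−j, j) gives 148847.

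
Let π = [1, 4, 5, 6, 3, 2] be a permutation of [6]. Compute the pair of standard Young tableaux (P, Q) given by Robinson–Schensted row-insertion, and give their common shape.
P = [1, 2, 5, 6] / [3] / [4];  Q = [1, 2, 3, 4] / [5] / [6];  common shape = (4, 1, 1)

Row-insert the values π_1, π_2, … into P one at a time, bumping the leftmost entry strictly greater than the inserted value down to the next row. The recording tableau Q records, in position (i, j), the step at which that cell was added to P.
  Insert 1 (step 1): P = [1];  Q = [1]
  Insert 4 (step 2): P = [1, 4];  Q = [1, 2]
  Insert 5 (step 3): P = [1, 4, 5];  Q = [1, 2, 3]
  Insert 6 (step 4): P = [1, 4, 5, 6];  Q = [1, 2, 3, 4]
  Insert 3 (step 5): P = [1, 3, 5, 6] / [4];  Q = [1, 2, 3, 4] / [5]
  Insert 2 (step 6): P = [1, 2, 5, 6] / [3] / [4];  Q = [1, 2, 3, 4] / [5] / [6]
Final shape: (4, 1, 1).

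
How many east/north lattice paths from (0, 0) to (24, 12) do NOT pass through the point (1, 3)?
Number of paths = 1139482500

Total paths from (0, 0) to (24, 12): C(36, 24) = 1251677700. Paths through (1, 3): (paths (0, 0) → (1, 3)) × (paths (1, 3) → (24, 12)) = C(4, 1) · C(32, 23) = 4 · 28048800 = 112195200. Avoidance count = 1251677700 − 112195200 = 1139482500.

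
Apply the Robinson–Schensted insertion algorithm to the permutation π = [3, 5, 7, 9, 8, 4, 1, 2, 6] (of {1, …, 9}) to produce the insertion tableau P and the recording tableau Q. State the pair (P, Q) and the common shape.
P = [1, 2, 6, 8] / [3, 4, 7] / [5] / [9];  Q = [1, 2, 3, 4] / [5, 8, 9] / [6] / [7];  common shape = (4, 3, 1, 1)

Row-insert the values π_1, π_2, … into P one at a time, bumping the leftmost entry strictly greater than the inserted value down to the next row. The recording tableau Q records, in position (i, j), the step at which that cell was added to P.
  Insert 3 (step 1): P = [3];  Q = [1]
  Insert 5 (step 2): P = [3, 5];  Q = [1, 2]
  Insert 7 (step 3): P = [3, 5, 7];  Q = [1, 2, 3]
  Insert 9 (step 4): P = [3, 5, 7, 9];  Q = [1, 2, 3, 4]
  Insert 8 (step 5): P = [3, 5, 7, 8] / [9];  Q = [1, 2, 3, 4] / [5]
  Insert 4 (step 6): P = [3, 4, 7, 8] / [5] / [9];  Q = [1, 2, 3, 4] / [5] / [6]
  Insert 1 (step 7): P = [1, 4, 7, 8] / [3] / [5] / [9];  Q = [1, 2, 3, 4] / [5] / [6] / [7]
  Insert 2 (step 8): P = [1, 2, 7, 8] / [3, 4] / [5] / [9];  Q = [1, 2, 3, 4] / [5, 8] / [6] / [7]
  Insert 6 (step 9): P = [1, 2, 6, 8] / [3, 4, 7] / [5] / [9];  Q = [1, 2, 3, 4] / [5, 8, 9] / [6] / [7]
Final shape: (4, 3, 1, 1).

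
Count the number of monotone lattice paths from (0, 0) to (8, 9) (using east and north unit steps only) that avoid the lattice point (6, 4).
Number of paths = 19900

Total paths from (0, 0) to (8, 9): C(17, 8) = 24310. Paths through (6, 4): (paths (0, 0) → (6, 4)) × (paths (6, 4) → (8, 9)) = C(10, 6) · C(7, 2) = 210 · 21 = 4410. Avoidance count = 24310 − 4410 = 19900.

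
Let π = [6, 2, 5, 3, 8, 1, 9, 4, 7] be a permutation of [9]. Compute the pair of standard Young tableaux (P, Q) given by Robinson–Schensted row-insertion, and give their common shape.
P = [1, 3, 4, 7] / [2, 8, 9] / [5] / [6];  Q = [1, 3, 5, 7] / [2, 8, 9] / [4] / [6];  common shape = (4, 3, 1, 1)

Row-insert the values π_1, π_2, … into P one at a time, bumping the leftmost entry strictly greater than the inserted value down to the next row. The recording tableau Q records, in position (i, j), the step at which that cell was added to P.
  Insert 6 (step 1): P = [6];  Q = [1]
  Insert 2 (step 2): P = [2] / [6];  Q = [1] / [2]
  Insert 5 (step 3): P = [2, 5] / [6];  Q = [1, 3] / [2]
  Insert 3 (step 4): P = [2, 3] / [5] / [6];  Q = [1, 3] / [2] / [4]
  Insert 8 (step 5): P = [2, 3, 8] / [5] / [6];  Q = [1, 3, 5] / [2] / [4]
  Insert 1 (step 6): P = [1, 3, 8] / [2] / [5] / [6];  Q = [1, 3, 5] / [2] / [4] / [6]
  Insert 9 (step 7): P = [1, 3, 8, 9] / [2] / [5] / [6];  Q = [1, 3, 5, 7] / [2] / [4] / [6]
  Insert 4 (step 8): P = [1, 3, 4, 9] / [2, 8] / [5] / [6];  Q = [1, 3, 5, 7] / [2, 8] / [4] / [6]
  Insert 7 (step 9): P = [1, 3, 4, 7] / [2, 8, 9] / [5] / [6];  Q = [1, 3, 5, 7] / [2, 8, 9] / [4] / [6]
Final shape: (4, 3, 1, 1).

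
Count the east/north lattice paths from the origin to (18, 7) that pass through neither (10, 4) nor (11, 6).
Number of paths = 240551

Inclusion–exclusion. Total paths: C(25, 18) = 480700. Through P₁: C(14, 10)·C(11, 8) = 165165. Through P₂: C(17, 11)·C(8, 7) = 99008. Since P₁ is strictly southwest of P₂, a monotone path through both must visit P₁ then P₂; paths through both = C(14, 10)·C(3, 1)·C(8, 7) = 24024. Avoid both = 480700 − 165165 − 99008 + 24024 = 240551.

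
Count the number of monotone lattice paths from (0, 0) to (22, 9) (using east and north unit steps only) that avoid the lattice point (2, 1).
Number of paths = 10835760

Total paths from (0, 0) to (22, 9): C(31, 22) = 20160075. Paths through (2, 1): (paths (0, 0) → (2, 1)) × (paths (2, 1) → (22, 9)) = C(3, 2) · C(28, 20) = 3 · 3108105 = 9324315. Avoidance count = 20160075 − 9324315 = 10835760.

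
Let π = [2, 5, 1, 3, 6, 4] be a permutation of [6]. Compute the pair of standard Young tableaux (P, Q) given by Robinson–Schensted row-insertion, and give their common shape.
P = [1, 3, 4] / [2, 5, 6];  Q = [1, 2, 5] / [3, 4, 6];  common shape = (3, 3)

Row-insert the values π_1, π_2, … into P one at a time, bumping the leftmost entry strictly greater than the inserted value down to the next row. The recording tableau Q records, in position (i, j), the step at which that cell was added to P.
  Insert 2 (step 1): P = [2];  Q = [1]
  Insert 5 (step 2): P = [2, 5];  Q = [1, 2]
  Insert 1 (step 3): P = [1, 5] / [2];  Q = [1, 2] / [3]
  Insert 3 (step 4): P = [1, 3] / [2, 5];  Q = [1, 2] / [3, 4]
  Insert 6 (step 5): P = [1, 3, 6] / [2, 5];  Q = [1, 2, 5] / [3, 4]
  Insert 4 (step 6): P = [1, 3, 4] / [2, 5, 6];  Q = [1, 2, 5] / [3, 4, 6]
Final shape: (3, 3).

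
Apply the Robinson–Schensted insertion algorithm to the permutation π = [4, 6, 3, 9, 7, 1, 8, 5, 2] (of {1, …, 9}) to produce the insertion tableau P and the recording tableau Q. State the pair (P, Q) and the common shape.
P = [1, 2, 7, 8] / [3, 5] / [4, 6] / [9];  Q = [1, 2, 4, 7] / [3, 5] / [6, 8] / [9];  common shape = (4, 2, 2, 1)

Row-insert the values π_1, π_2, … into P one at a time, bumping the leftmost entry strictly greater than the inserted value down to the next row. The recording tableau Q records, in position (i, j), the step at which that cell was added to P.
  Insert 4 (step 1): P = [4];  Q = [1]
  Insert 6 (step 2): P = [4, 6];  Q = [1, 2]
  Insert 3 (step 3): P = [3, 6] / [4];  Q = [1, 2] / [3]
  Insert 9 (step 4): P = [3, 6, 9] / [4];  Q = [1, 2, 4] / [3]
  Insert 7 (step 5): P = [3, 6, 7] / [4, 9];  Q = [1, 2, 4] / [3, 5]
  Insert 1 (step 6): P = [1, 6, 7] / [3, 9] / [4];  Q = [1, 2, 4] / [3, 5] / [6]
  Insert 8 (step 7): P = [1, 6, 7, 8] / [3, 9] / [4];  Q = [1, 2, 4, 7] / [3, 5] / [6]
  Insert 5 (step 8): P = [1, 5, 7, 8] / [3, 6] / [4, 9];  Q = [1, 2, 4, 7] / [3, 5] / [6, 8]
  Insert 2 (step 9): P = [1, 2, 7, 8] / [3, 5] / [4, 6] / [9];  Q = [1, 2, 4, 7] / [3, 5] / [6, 8] / [9]
Final shape: (4, 2, 2, 1).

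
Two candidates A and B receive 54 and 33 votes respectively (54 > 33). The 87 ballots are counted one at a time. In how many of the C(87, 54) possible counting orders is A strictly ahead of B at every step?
Strict-lead orderings = 253814795906729094763530

Total orderings of the 87 votes with 54 for A: C(87, 54) = 1051518440185020535448910. By the Bertrand ballot formula (Cycle Lemma / reflection principle), the number of orderings in which A is strictly ahead of B throughout is (p − q)/(p + q) · C(p + q, p) = (54 − 33)/(54 + 33) · 1051518440185020535448910 = 253814795906729094763530.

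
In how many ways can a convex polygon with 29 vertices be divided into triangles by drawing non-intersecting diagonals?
C_27 = 69533550916004

These polygon triangulations are counted by the Catalan number C_n = (1/(n + 1)) · C(2n, n). For n = 27: C_27 = (1/28) · C(54, 27) = 1946939425648112/28 = 69533550916004.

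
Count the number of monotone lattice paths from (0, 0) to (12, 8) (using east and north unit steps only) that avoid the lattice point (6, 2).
Number of paths = 100098

Total paths from (0, 0) to (12, 8): C(20, 12) = 125970. Paths through (6, 2): (paths (0, 0) → (6, 2)) × (paths (6, 2) → (12, 8)) = C(8, 6) · C(12, 6) = 28 · 924 = 25872. Avoidance count = 125970 − 25872 = 100098.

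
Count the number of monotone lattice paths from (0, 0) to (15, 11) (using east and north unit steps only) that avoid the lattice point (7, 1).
Number of paths = 7376096

Total paths from (0, 0) to (15, 11): C(26, 15) = 7726160. Paths through (7, 1): (paths (0, 0) → (7, 1)) × (paths (7, 1) → (15, 11)) = C(8, 7) · C(18, 8) = 8 · 43758 = 350064. Avoidance count = 7726160 − 350064 = 7376096.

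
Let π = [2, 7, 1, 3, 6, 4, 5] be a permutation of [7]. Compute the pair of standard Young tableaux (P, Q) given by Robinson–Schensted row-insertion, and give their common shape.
P = [1, 3, 4, 5] / [2, 6] / [7];  Q = [1, 2, 5, 7] / [3, 4] / [6];  common shape = (4, 2, 1)

Row-insert the values π_1, π_2, … into P one at a time, bumping the leftmost entry strictly greater than the inserted value down to the next row. The recording tableau Q records, in position (i, j), the step at which that cell was added to P.
  Insert 2 (step 1): P = [2];  Q = [1]
  Insert 7 (step 2): P = [2, 7];  Q = [1, 2]
  Insert 1 (step 3): P = [1, 7] / [2];  Q = [1, 2] / [3]
  Insert 3 (step 4): P = [1, 3] / [2, 7];  Q = [1, 2] / [3, 4]
  Insert 6 (step 5): P = [1, 3, 6] / [2, 7];  Q = [1, 2, 5] / [3, 4]
  Insert 4 (step 6): P = [1, 3, 4] / [2, 6] / [7];  Q = [1, 2, 5] / [3, 4] / [6]
  Insert 5 (step 7): P = [1, 3, 4, 5] / [2, 6] / [7];  Q = [1, 2, 5, 7] / [3, 4] / [6]
Final shape: (4, 2, 1).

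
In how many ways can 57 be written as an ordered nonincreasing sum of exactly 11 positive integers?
p(57, 11 parts) = 47420

Partitions of n into exactly k parts are in bijection with partitions of n − k into at most k parts (subtract 1 from each part). So p(57, exactly 11) = p(46, parts ≤ 11). Computing via the recurrence p(m, j) = p(m, j−1) + p(m−j, j) gives 47420.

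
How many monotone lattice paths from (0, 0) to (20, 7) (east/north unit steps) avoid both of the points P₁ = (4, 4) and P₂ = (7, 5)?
Number of paths = 766440

Inclusion–exclusion. Total paths: C(27, 20) = 888030. Through P₁: C(8, 4)·C(19, 16) = 67830. Through P₂: C(12, 7)·C(15, 13) = 83160. Since P₁ is strictly southwest of P₂, a monotone path through both must visit P₁ then P₂; paths through both = C(8, 4)·C(4, 3)·C(15, 13) = 29400. Avoid both = 888030 − 67830 − 83160 + 29400 = 766440.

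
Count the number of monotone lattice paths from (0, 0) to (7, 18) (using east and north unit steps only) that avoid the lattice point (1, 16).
Number of paths = 480224

Total paths from (0, 0) to (7, 18): C(25, 7) = 480700. Paths through (1, 16): (paths (0, 0) → (1, 16)) × (paths (1, 16) → (7, 18)) = C(17, 1) · C(8, 6) = 17 · 28 = 476. Avoidance count = 480700 − 476 = 480224.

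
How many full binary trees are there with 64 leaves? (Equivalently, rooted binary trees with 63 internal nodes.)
C_63 = 94295850558771979787935384946380125

These full binary trees are counted by the Catalan number C_n = (1/(n + 1)) · C(2n, n). For n = 63: C_63 = (1/64) · C(126, 63) = 6034934435761406706427864636568328000/64 = 94295850558771979787935384946380125.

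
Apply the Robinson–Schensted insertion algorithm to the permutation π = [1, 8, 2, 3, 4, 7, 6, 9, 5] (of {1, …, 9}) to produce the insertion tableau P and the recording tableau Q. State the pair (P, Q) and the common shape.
P = [1, 2, 3, 4, 5, 9] / [6] / [7] / [8];  Q = [1, 2, 4, 5, 6, 8] / [3] / [7] / [9];  common shape = (6, 1, 1, 1)

Row-insert the values π_1, π_2, … into P one at a time, bumping the leftmost entry strictly greater than the inserted value down to the next row. The recording tableau Q records, in position (i, j), the step at which that cell was added to P.
  Insert 1 (step 1): P = [1];  Q = [1]
  Insert 8 (step 2): P = [1, 8];  Q = [1, 2]
  Insert 2 (step 3): P = [1, 2] / [8];  Q = [1, 2] / [3]
  Insert 3 (step 4): P = [1, 2, 3] / [8];  Q = [1, 2, 4] / [3]
  Insert 4 (step 5): P = [1, 2, 3, 4] / [8];  Q = [1, 2, 4, 5] / [3]
  Insert 7 (step 6): P = [1, 2, 3, 4, 7] / [8];  Q = [1, 2, 4, 5, 6] / [3]
  Insert 6 (step 7): P = [1, 2, 3, 4, 6] / [7] / [8];  Q = [1, 2, 4, 5, 6] / [3] / [7]
  Insert 9 (step 8): P = [1, 2, 3, 4, 6, 9] / [7] / [8];  Q = [1, 2, 4, 5, 6, 8] / [3] / [7]
  Insert 5 (step 9): P = [1, 2, 3, 4, 5, 9] / [6] / [7] / [8];  Q = [1, 2, 4, 5, 6, 8] / [3] / [7] / [9]
Final shape: (6, 1, 1, 1).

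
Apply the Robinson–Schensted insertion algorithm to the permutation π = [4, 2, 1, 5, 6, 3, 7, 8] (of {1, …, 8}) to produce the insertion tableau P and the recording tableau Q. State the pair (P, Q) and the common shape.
P = [1, 3, 6, 7, 8] / [2, 5] / [4];  Q = [1, 4, 5, 7, 8] / [2, 6] / [3];  common shape = (5, 2, 1)

Row-insert the values π_1, π_2, … into P one at a time, bumping the leftmost entry strictly greater than the inserted value down to the next row. The recording tableau Q records, in position (i, j), the step at which that cell was added to P.
  Insert 4 (step 1): P = [4];  Q = [1]
  Insert 2 (step 2): P = [2] / [4];  Q = [1] / [2]
  Insert 1 (step 3): P = [1] / [2] / [4];  Q = [1] / [2] / [3]
  Insert 5 (step 4): P = [1, 5] / [2] / [4];  Q = [1, 4] / [2] / [3]
  Insert 6 (step 5): P = [1, 5, 6] / [2] / [4];  Q = [1, 4, 5] / [2] / [3]
  Insert 3 (step 6): P = [1, 3, 6] / [2, 5] / [4];  Q = [1, 4, 5] / [2, 6] / [3]
  Insert 7 (step 7): P = [1, 3, 6, 7] / [2, 5] / [4];  Q = [1, 4, 5, 7] / [2, 6] / [3]
  Insert 8 (step 8): P = [1, 3, 6, 7, 8] / [2, 5] / [4];  Q = [1, 4, 5, 7, 8] / [2, 6] / [3]
Final shape: (5, 2, 1).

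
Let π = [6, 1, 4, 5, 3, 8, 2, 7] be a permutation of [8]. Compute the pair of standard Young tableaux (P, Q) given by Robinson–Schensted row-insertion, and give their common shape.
P = [1, 2, 5, 7] / [3, 8] / [4] / [6];  Q = [1, 3, 4, 6] / [2, 8] / [5] / [7];  common shape = (4, 2, 1, 1)

Row-insert the values π_1, π_2, … into P one at a time, bumping the leftmost entry strictly greater than the inserted value down to the next row. The recording tableau Q records, in position (i, j), the step at which that cell was added to P.
  Insert 6 (step 1): P = [6];  Q = [1]
  Insert 1 (step 2): P = [1] / [6];  Q = [1] / [2]
  Insert 4 (step 3): P = [1, 4] / [6];  Q = [1, 3] / [2]
  Insert 5 (step 4): P = [1, 4, 5] / [6];  Q = [1, 3, 4] / [2]
  Insert 3 (step 5): P = [1, 3, 5] / [4] / [6];  Q = [1, 3, 4] / [2] / [5]
  Insert 8 (step 6): P = [1, 3, 5, 8] / [4] / [6];  Q = [1, 3, 4, 6] / [2] / [5]
  Insert 2 (step 7): P = [1, 2, 5, 8] / [3] / [4] / [6];  Q = [1, 3, 4, 6] / [2] / [5] / [7]
  Insert 7 (step 8): P = [1, 2, 5, 7] / [3, 8] / [4] / [6];  Q = [1, 3, 4, 6] / [2, 8] / [5] / [7]
Final shape: (4, 2, 1, 1).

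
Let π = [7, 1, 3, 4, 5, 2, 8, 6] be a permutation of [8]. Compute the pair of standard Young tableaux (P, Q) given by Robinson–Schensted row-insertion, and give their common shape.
P = [1, 2, 4, 5, 6] / [3, 8] / [7];  Q = [1, 3, 4, 5, 7] / [2, 8] / [6];  common shape = (5, 2, 1)

Row-insert the values π_1, π_2, … into P one at a time, bumping the leftmost entry strictly greater than the inserted value down to the next row. The recording tableau Q records, in position (i, j), the step at which that cell was added to P.
  Insert 7 (step 1): P = [7];  Q = [1]
  Insert 1 (step 2): P = [1] / [7];  Q = [1] / [2]
  Insert 3 (step 3): P = [1, 3] / [7];  Q = [1, 3] / [2]
  Insert 4 (step 4): P = [1, 3, 4] / [7];  Q = [1, 3, 4] / [2]
  Insert 5 (step 5): P = [1, 3, 4, 5] / [7];  Q = [1, 3, 4, 5] / [2]
  Insert 2 (step 6): P = [1, 2, 4, 5] / [3] / [7];  Q = [1, 3, 4, 5] / [2] / [6]
  Insert 8 (step 7): P = [1, 2, 4, 5, 8] / [3] / [7];  Q = [1, 3, 4, 5, 7] / [2] / [6]
  Insert 6 (step 8): P = [1, 2, 4, 5, 6] / [3, 8] / [7];  Q = [1, 3, 4, 5, 7] / [2, 8] / [6]
Final shape: (5, 2, 1).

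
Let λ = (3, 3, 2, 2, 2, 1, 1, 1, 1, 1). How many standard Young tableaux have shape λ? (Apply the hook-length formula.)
# SYT of shape (3, 3, 2, 2, 2, 1, 1, 1, 1, 1) = 123760

Hook-length formula: f^λ = n! / Π hook(c), product over all cells c of the Young diagram. For λ = (3, 3, 2, 2, 2, 1, 1, 1, 1, 1), n = 17 boxes. Hook lengths by row (left-to-right, top-to-bottom): [12, 6, 2]; [11, 5, 1]; [9, 3]; [8, 2]; [7, 1]; [5]; [4]; [3]; [2]; [1]. Product of hooks = 2874009600. So f^λ = 17! / 2874009600 = 355687428096000 / 2874009600 = 123760.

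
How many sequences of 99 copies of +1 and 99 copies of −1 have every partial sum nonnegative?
C_99 = 227508830794229349661819540395688853956041682601541047340

These ballot sequences are counted by the Catalan number C_n = (1/(n + 1)) · C(2n, n). For n = 99: C_99 = (1/100) · C(198, 99) = 22750883079422934966181954039568885395604168260154104734000/100 = 227508830794229349661819540395688853956041682601541047340.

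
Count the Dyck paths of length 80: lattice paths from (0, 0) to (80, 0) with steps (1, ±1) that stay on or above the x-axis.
C_40 = 2622127042276492108820

These Dyck paths are counted by the Catalan number C_n = (1/(n + 1)) · C(2n, n). For n = 40: C_40 = (1/41) · C(80, 40) = 107507208733336176461620/41 = 2622127042276492108820.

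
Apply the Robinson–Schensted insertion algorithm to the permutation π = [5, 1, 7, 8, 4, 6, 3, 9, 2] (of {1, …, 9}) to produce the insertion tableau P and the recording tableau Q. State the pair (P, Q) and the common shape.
P = [1, 2, 6, 9] / [3, 7, 8] / [4] / [5];  Q = [1, 3, 4, 8] / [2, 5, 6] / [7] / [9];  common shape = (4, 3, 1, 1)

Row-insert the values π_1, π_2, … into P one at a time, bumping the leftmost entry strictly greater than the inserted value down to the next row. The recording tableau Q records, in position (i, j), the step at which that cell was added to P.
  Insert 5 (step 1): P = [5];  Q = [1]
  Insert 1 (step 2): P = [1] / [5];  Q = [1] / [2]
  Insert 7 (step 3): P = [1, 7] / [5];  Q = [1, 3] / [2]
  Insert 8 (step 4): P = [1, 7, 8] / [5];  Q = [1, 3, 4] / [2]
  Insert 4 (step 5): P = [1, 4, 8] / [5, 7];  Q = [1, 3, 4] / [2, 5]
  Insert 6 (step 6): P = [1, 4, 6] / [5, 7, 8];  Q = [1, 3, 4] / [2, 5, 6]
  Insert 3 (step 7): P = [1, 3, 6] / [4, 7, 8] / [5];  Q = [1, 3, 4] / [2, 5, 6] / [7]
  Insert 9 (step 8): P = [1, 3, 6, 9] / [4, 7, 8] / [5];  Q = [1, 3, 4, 8] / [2, 5, 6] / [7]
  Insert 2 (step 9): P = [1, 2, 6, 9] / [3, 7, 8] / [4] / [5];  Q = [1, 3, 4, 8] / [2, 5, 6] / [7] / [9]
Final shape: (4, 3, 1, 1).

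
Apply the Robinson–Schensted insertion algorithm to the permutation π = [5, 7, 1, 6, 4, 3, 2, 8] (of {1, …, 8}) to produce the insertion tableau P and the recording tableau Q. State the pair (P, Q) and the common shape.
P = [1, 2, 8] / [3, 6] / [4] / [5] / [7];  Q = [1, 2, 8] / [3, 4] / [5] / [6] / [7];  common shape = (3, 2, 1, 1, 1)

Row-insert the values π_1, π_2, … into P one at a time, bumping the leftmost entry strictly greater than the inserted value down to the next row. The recording tableau Q records, in position (i, j), the step at which that cell was added to P.
  Insert 5 (step 1): P = [5];  Q = [1]
  Insert 7 (step 2): P = [5, 7];  Q = [1, 2]
  Insert 1 (step 3): P = [1, 7] / [5];  Q = [1, 2] / [3]
  Insert 6 (step 4): P = [1, 6] / [5, 7];  Q = [1, 2] / [3, 4]
  Insert 4 (step 5): P = [1, 4] / [5, 6] / [7];  Q = [1, 2] / [3, 4] / [5]
  Insert 3 (step 6): P = [1, 3] / [4, 6] / [5] / [7];  Q = [1, 2] / [3, 4] / [5] / [6]
  Insert 2 (step 7): P = [1, 2] / [3, 6] / [4] / [5] / [7];  Q = [1, 2] / [3, 4] / [5] / [6] / [7]
  Insert 8 (step 8): P = [1, 2, 8] / [3, 6] / [4] / [5] / [7];  Q = [1, 2, 8] / [3, 4] / [5] / [6] / [7]
Final shape: (3, 2, 1, 1, 1).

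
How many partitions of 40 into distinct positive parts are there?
q(40) = 1113

A partition into distinct parts is a strictly decreasing sequence summing to n. The recurrence d(n, m) = d(n, m−1) + d(n−m, m−1) (use part m at most once) with q(n) = d(n, n) gives q(40) = 1113. (Euler's theorem: # distinct-part partitions = # odd-part partitions.)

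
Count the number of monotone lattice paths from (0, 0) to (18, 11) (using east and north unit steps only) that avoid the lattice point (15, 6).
Number of paths = 31558506

Total paths from (0, 0) to (18, 11): C(29, 18) = 34597290. Paths through (15, 6): (paths (0, 0) → (15, 6)) × (paths (15, 6) → (18, 11)) = C(21, 15) · C(8, 3) = 54264 · 56 = 3038784. Avoidance count = 34597290 − 3038784 = 31558506.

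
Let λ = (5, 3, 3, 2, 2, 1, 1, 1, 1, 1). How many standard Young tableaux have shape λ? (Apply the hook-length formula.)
# SYT of shape (5, 3, 3, 2, 2, 1, 1, 1, 1, 1) = 36732852

Hook-length formula: f^λ = n! / Π hook(c), product over all cells c of the Young diagram. For λ = (5, 3, 3, 2, 2, 1, 1, 1, 1, 1), n = 20 boxes. Hook lengths by row (left-to-right, top-to-bottom): [14, 8, 5, 2, 1]; [11, 5, 2]; [10, 4, 1]; [8, 2]; [7, 1]; [5]; [4]; [3]; [2]; [1]. Product of hooks = 66232320000. So f^λ = 20! / 66232320000 = 2432902008176640000 / 66232320000 = 36732852.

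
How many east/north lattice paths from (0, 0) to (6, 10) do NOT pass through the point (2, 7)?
Number of paths = 6748

Total paths from (0, 0) to (6, 10): C(16, 6) = 8008. Paths through (2, 7): (paths (0, 0) → (2, 7)) × (paths (2, 7) → (6, 10)) = C(9, 2) · C(7, 4) = 36 · 35 = 1260. Avoidance count = 8008 − 1260 = 6748.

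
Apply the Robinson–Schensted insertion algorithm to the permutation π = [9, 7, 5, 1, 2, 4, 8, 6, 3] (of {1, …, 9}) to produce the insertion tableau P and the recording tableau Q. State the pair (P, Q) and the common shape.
P = [1, 2, 3, 6] / [4, 8] / [5] / [7] / [9];  Q = [1, 5, 6, 7] / [2, 8] / [3] / [4] / [9];  common shape = (4, 2, 1, 1, 1)

Row-insert the values π_1, π_2, … into P one at a time, bumping the leftmost entry strictly greater than the inserted value down to the next row. The recording tableau Q records, in position (i, j), the step at which that cell was added to P.
  Insert 9 (step 1): P = [9];  Q = [1]
  Insert 7 (step 2): P = [7] / [9];  Q = [1] / [2]
  Insert 5 (step 3): P = [5] / [7] / [9];  Q = [1] / [2] / [3]
  Insert 1 (step 4): P = [1] / [5] / [7] / [9];  Q = [1] / [2] / [3] / [4]
  Insert 2 (step 5): P = [1, 2] / [5] / [7] / [9];  Q = [1, 5] / [2] / [3] / [4]
  Insert 4 (step 6): P = [1, 2, 4] / [5] / [7] / [9];  Q = [1, 5, 6] / [2] / [3] / [4]
  Insert 8 (step 7): P = [1, 2, 4, 8] / [5] / [7] / [9];  Q = [1, 5, 6, 7] / [2] / [3] / [4]
  Insert 6 (step 8): P = [1, 2, 4, 6] / [5, 8] / [7] / [9];  Q = [1, 5, 6, 7] / [2, 8] / [3] / [4]
  Insert 3 (step 9): P = [1, 2, 3, 6] / [4, 8] / [5] / [7] / [9];  Q = [1, 5, 6, 7] / [2, 8] / [3] / [4] / [9]
Final shape: (4, 2, 1, 1, 1).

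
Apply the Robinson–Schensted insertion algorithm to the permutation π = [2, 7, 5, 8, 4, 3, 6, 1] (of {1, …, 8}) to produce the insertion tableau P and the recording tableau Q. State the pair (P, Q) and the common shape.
P = [1, 3, 6] / [2, 8] / [4] / [5] / [7];  Q = [1, 2, 4] / [3, 7] / [5] / [6] / [8];  common shape = (3, 2, 1, 1, 1)

Row-insert the values π_1, π_2, … into P one at a time, bumping the leftmost entry strictly greater than the inserted value down to the next row. The recording tableau Q records, in position (i, j), the step at which that cell was added to P.
  Insert 2 (step 1): P = [2];  Q = [1]
  Insert 7 (step 2): P = [2, 7];  Q = [1, 2]
  Insert 5 (step 3): P = [2, 5] / [7];  Q = [1, 2] / [3]
  Insert 8 (step 4): P = [2, 5, 8] / [7];  Q = [1, 2, 4] / [3]
  Insert 4 (step 5): P = [2, 4, 8] / [5] / [7];  Q = [1, 2, 4] / [3] / [5]
  Insert 3 (step 6): P = [2, 3, 8] / [4] / [5] / [7];  Q = [1, 2, 4] / [3] / [5] / [6]
  Insert 6 (step 7): P = [2, 3, 6] / [4, 8] / [5] / [7];  Q = [1, 2, 4] / [3, 7] / [5] / [6]
  Insert 1 (step 8): P = [1, 3, 6] / [2, 8] / [4] / [5] / [7];  Q = [1, 2, 4] / [3, 7] / [5] / [6] / [8]
Final shape: (3, 2, 1, 1, 1).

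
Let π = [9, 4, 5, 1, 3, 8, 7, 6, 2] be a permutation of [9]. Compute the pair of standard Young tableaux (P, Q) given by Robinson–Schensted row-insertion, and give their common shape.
P = [1, 2, 6] / [3, 5, 7] / [4] / [8] / [9];  Q = [1, 3, 6] / [2, 5, 7] / [4] / [8] / [9];  common shape = (3, 3, 1, 1, 1)

Row-insert the values π_1, π_2, … into P one at a time, bumping the leftmost entry strictly greater than the inserted value down to the next row. The recording tableau Q records, in position (i, j), the step at which that cell was added to P.
  Insert 9 (step 1): P = [9];  Q = [1]
  Insert 4 (step 2): P = [4] / [9];  Q = [1] / [2]
  Insert 5 (step 3): P = [4, 5] / [9];  Q = [1, 3] / [2]
  Insert 1 (step 4): P = [1, 5] / [4] / [9];  Q = [1, 3] / [2] / [4]
  Insert 3 (step 5): P = [1, 3] / [4, 5] / [9];  Q = [1, 3] / [2, 5] / [4]
  Insert 8 (step 6): P = [1, 3, 8] / [4, 5] / [9];  Q = [1, 3, 6] / [2, 5] / [4]
  Insert 7 (step 7): P = [1, 3, 7] / [4, 5, 8] / [9];  Q = [1, 3, 6] / [2, 5, 7] / [4]
  Insert 6 (step 8): P = [1, 3, 6] / [4, 5, 7] / [8] / [9];  Q = [1, 3, 6] / [2, 5, 7] / [4] / [8]
  Insert 2 (step 9): P = [1, 2, 6] / [3, 5, 7] / [4] / [8] / [9];  Q = [1, 3, 6] / [2, 5, 7] / [4] / [8] / [9]
Final shape: (3, 3, 1, 1, 1).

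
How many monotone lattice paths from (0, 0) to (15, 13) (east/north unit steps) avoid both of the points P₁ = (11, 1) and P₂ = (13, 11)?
Number of paths = 22448208

Inclusion–exclusion. Total paths: C(28, 15) = 37442160. Through P₁: C(12, 11)·C(16, 4) = 21840. Through P₂: C(24, 13)·C(4, 2) = 14976864. Since P₁ is strictly southwest of P₂, a monotone path through both must visit P₁ then P₂; paths through both = C(12, 11)·C(12, 2)·C(4, 2) = 4752. Avoid both = 37442160 − 21840 − 14976864 + 4752 = 22448208.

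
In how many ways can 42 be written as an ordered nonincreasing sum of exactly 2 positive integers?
p(42, 2 parts) = 21

Partitions of n into exactly k parts are in bijection with partitions of n − k into at most k parts (subtract 1 from each part). So p(42, exactly 2) = p(40, parts ≤ 2). Computing via the recurrence p(m, j) = p(m, j−1) + p(m−j, j) gives 21.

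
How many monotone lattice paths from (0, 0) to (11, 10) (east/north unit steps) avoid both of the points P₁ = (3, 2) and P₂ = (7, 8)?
Number of paths = 158991

Inclusion–exclusion. Total paths: C(21, 11) = 352716. Through P₁: C(5, 3)·C(16, 8) = 128700. Through P₂: C(15, 7)·C(6, 4) = 96525. Since P₁ is strictly southwest of P₂, a monotone path through both must visit P₁ then P₂; paths through both = C(5, 3)·C(10, 4)·C(6, 4) = 31500. Avoid both = 352716 − 128700 − 96525 + 31500 = 158991.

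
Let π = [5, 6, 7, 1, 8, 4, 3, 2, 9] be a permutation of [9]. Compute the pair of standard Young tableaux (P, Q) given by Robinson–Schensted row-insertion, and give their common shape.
P = [1, 2, 7, 8, 9] / [3, 6] / [4] / [5];  Q = [1, 2, 3, 5, 9] / [4, 6] / [7] / [8];  common shape = (5, 2, 1, 1)

Row-insert the values π_1, π_2, … into P one at a time, bumping the leftmost entry strictly greater than the inserted value down to the next row. The recording tableau Q records, in position (i, j), the step at which that cell was added to P.
  Insert 5 (step 1): P = [5];  Q = [1]
  Insert 6 (step 2): P = [5, 6];  Q = [1, 2]
  Insert 7 (step 3): P = [5, 6, 7];  Q = [1, 2, 3]
  Insert 1 (step 4): P = [1, 6, 7] / [5];  Q = [1, 2, 3] / [4]
  Insert 8 (step 5): P = [1, 6, 7, 8] / [5];  Q = [1, 2, 3, 5] / [4]
  Insert 4 (step 6): P = [1, 4, 7, 8] / [5, 6];  Q = [1, 2, 3, 5] / [4, 6]
  Insert 3 (step 7): P = [1, 3, 7, 8] / [4, 6] / [5];  Q = [1, 2, 3, 5] / [4, 6] / [7]
  Insert 2 (step 8): P = [1, 2, 7, 8] / [3, 6] / [4] / [5];  Q = [1, 2, 3, 5] / [4, 6] / [7] / [8]
  Insert 9 (step 9): P = [1, 2, 7, 8, 9] / [3, 6] / [4] / [5];  Q = [1, 2, 3, 5, 9] / [4, 6] / [7] / [8]
Final shape: (5, 2, 1, 1).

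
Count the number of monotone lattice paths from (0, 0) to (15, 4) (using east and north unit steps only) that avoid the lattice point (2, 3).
Number of paths = 3736

Total paths from (0, 0) to (15, 4): C(19, 15) = 3876. Paths through (2, 3): (paths (0, 0) → (2, 3)) × (paths (2, 3) → (15, 4)) = C(5, 2) · C(14, 13) = 10 · 14 = 140. Avoidance count = 3876 − 140 = 3736.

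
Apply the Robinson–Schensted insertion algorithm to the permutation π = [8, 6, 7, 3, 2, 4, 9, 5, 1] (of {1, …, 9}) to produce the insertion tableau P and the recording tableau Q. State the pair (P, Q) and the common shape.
P = [1, 4, 5] / [2, 7, 9] / [3] / [6] / [8];  Q = [1, 3, 7] / [2, 6, 8] / [4] / [5] / [9];  common shape = (3, 3, 1, 1, 1)

Row-insert the values π_1, π_2, … into P one at a time, bumping the leftmost entry strictly greater than the inserted value down to the next row. The recording tableau Q records, in position (i, j), the step at which that cell was added to P.
  Insert 8 (step 1): P = [8];  Q = [1]
  Insert 6 (step 2): P = [6] / [8];  Q = [1] / [2]
  Insert 7 (step 3): P = [6, 7] / [8];  Q = [1, 3] / [2]
  Insert 3 (step 4): P = [3, 7] / [6] / [8];  Q = [1, 3] / [2] / [4]
  Insert 2 (step 5): P = [2, 7] / [3] / [6] / [8];  Q = [1, 3] / [2] / [4] / [5]
  Insert 4 (step 6): P = [2, 4] / [3, 7] / [6] / [8];  Q = [1, 3] / [2, 6] / [4] / [5]
  Insert 9 (step 7): P = [2, 4, 9] / [3, 7] / [6] / [8];  Q = [1, 3, 7] / [2, 6] / [4] / [5]
  Insert 5 (step 8): P = [2, 4, 5] / [3, 7, 9] / [6] / [8];  Q = [1, 3, 7] / [2, 6, 8] / [4] / [5]
  Insert 1 (step 9): P = [1, 4, 5] / [2, 7, 9] / [3] / [6] / [8];  Q = [1, 3, 7] / [2, 6, 8] / [4] / [5] / [9]
Final shape: (3, 3, 1, 1, 1).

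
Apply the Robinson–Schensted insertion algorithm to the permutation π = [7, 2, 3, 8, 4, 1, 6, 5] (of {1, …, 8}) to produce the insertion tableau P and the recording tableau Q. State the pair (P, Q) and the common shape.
P = [1, 3, 4, 5] / [2, 6] / [7, 8];  Q = [1, 3, 4, 7] / [2, 5] / [6, 8];  common shape = (4, 2, 2)

Row-insert the values π_1, π_2, … into P one at a time, bumping the leftmost entry strictly greater than the inserted value down to the next row. The recording tableau Q records, in position (i, j), the step at which that cell was added to P.
  Insert 7 (step 1): P = [7];  Q = [1]
  Insert 2 (step 2): P = [2] / [7];  Q = [1] / [2]
  Insert 3 (step 3): P = [2, 3] / [7];  Q = [1, 3] / [2]
  Insert 8 (step 4): P = [2, 3, 8] / [7];  Q = [1, 3, 4] / [2]
  Insert 4 (step 5): P = [2, 3, 4] / [7, 8];  Q = [1, 3, 4] / [2, 5]
  Insert 1 (step 6): P = [1, 3, 4] / [2, 8] / [7];  Q = [1, 3, 4] / [2, 5] / [6]
  Insert 6 (step 7): P = [1, 3, 4, 6] / [2, 8] / [7];  Q = [1, 3, 4, 7] / [2, 5] / [6]
  Insert 5 (step 8): P = [1, 3, 4, 5] / [2, 6] / [7, 8];  Q = [1, 3, 4, 7] / [2, 5] / [6, 8]
Final shape: (4, 2, 2).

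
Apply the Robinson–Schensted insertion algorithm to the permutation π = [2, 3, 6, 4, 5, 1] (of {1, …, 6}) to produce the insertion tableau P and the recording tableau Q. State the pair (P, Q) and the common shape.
P = [1, 3, 4, 5] / [2] / [6];  Q = [1, 2, 3, 5] / [4] / [6];  common shape = (4, 1, 1)

Row-insert the values π_1, π_2, … into P one at a time, bumping the leftmost entry strictly greater than the inserted value down to the next row. The recording tableau Q records, in position (i, j), the step at which that cell was added to P.
  Insert 2 (step 1): P = [2];  Q = [1]
  Insert 3 (step 2): P = [2, 3];  Q = [1, 2]
  Insert 6 (step 3): P = [2, 3, 6];  Q = [1, 2, 3]
  Insert 4 (step 4): P = [2, 3, 4] / [6];  Q = [1, 2, 3] / [4]
  Insert 5 (step 5): P = [2, 3, 4, 5] / [6];  Q = [1, 2, 3, 5] / [4]
  Insert 1 (step 6): P = [1, 3, 4, 5] / [2] / [6];  Q = [1, 2, 3, 5] / [4] / [6]
Final shape: (4, 1, 1).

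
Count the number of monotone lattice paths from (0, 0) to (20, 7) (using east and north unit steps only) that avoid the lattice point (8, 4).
Number of paths = 662805

Total paths from (0, 0) to (20, 7): C(27, 20) = 888030. Paths through (8, 4): (paths (0, 0) → (8, 4)) × (paths (8, 4) → (20, 7)) = C(12, 8) · C(15, 12) = 495 · 455 = 225225. Avoidance count = 888030 − 225225 = 662805.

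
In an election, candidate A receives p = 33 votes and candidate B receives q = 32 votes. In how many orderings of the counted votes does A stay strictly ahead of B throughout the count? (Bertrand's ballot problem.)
Strict-lead orderings = 55534064877048198

Total orderings of the 65 votes with 33 for A: C(65, 33) = 3609714217008132870. By the Bertrand ballot formula (Cycle Lemma / reflection principle), the number of orderings in which A is strictly ahead of B throughout is (p − q)/(p + q) · C(p + q, p) = (33 − 32)/(33 + 32) · 3609714217008132870 = 55534064877048198.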